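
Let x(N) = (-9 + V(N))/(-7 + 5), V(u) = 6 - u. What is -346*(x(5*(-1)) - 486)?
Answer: 168502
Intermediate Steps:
x(N) = 3/2 + N/2 (x(N) = (-9 + (6 - N))/(-7 + 5) = (-3 - N)/(-2) = (-3 - N)*(-½) = 3/2 + N/2)
-346*(x(5*(-1)) - 486) = -346*((3/2 + (5*(-1))/2) - 486) = -346*((3/2 + (½)*(-5)) - 486) = -346*((3/2 - 5/2) - 486) = -346*(-1 - 486) = -346*(-487) = 168502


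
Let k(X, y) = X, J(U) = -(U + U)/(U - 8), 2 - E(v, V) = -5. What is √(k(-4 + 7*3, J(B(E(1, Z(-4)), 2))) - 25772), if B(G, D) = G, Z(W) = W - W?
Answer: I*√25755 ≈ 160.48*I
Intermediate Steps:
Z(W) = 0
E(v, V) = 7 (E(v, V) = 2 - 1*(-5) = 2 + 5 = 7)
J(U) = -2*U/(-8 + U)
√(k(-4 + 7*3, J(B(E(1, Z(-4)), 2))) - 25772) = √((-4 + 7*3) - 25772) = √((-4 + 21) - 25772) = √(17 - 25772) = √(-25755) = I*√25755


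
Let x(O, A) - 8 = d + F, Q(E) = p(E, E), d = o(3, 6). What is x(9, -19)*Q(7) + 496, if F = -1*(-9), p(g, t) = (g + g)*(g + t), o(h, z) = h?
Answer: 4416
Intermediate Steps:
d = 3
p(g, t) = 2*g*(g + t) (p(g, t) = (2*g)*(g + t) = 2*g*(g + t))
Q(E) = 4*E² (Q(E) = 2*E*(E + E) = 2*E*(2*E) = 4*E²)
F = 9
x(O, A) = 20 (x(O, A) = 8 + (3 + 9) = 8 + 12 = 20)
x(9, -19)*Q(7) + 496 = 20*(4*7²) + 496 = 20*(4*49) + 496 = 20*196 + 496 = 3920 + 496 = 4416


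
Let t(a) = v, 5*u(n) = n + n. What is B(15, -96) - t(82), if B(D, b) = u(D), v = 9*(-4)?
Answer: 42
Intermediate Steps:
u(n) = 2*n/5 (u(n) = (n + n)/5 = (2*n)/5 = 2*n/5)
v = -36
t(a) = -36
B(D, b) = 2*D/5
B(15, -96) - t(82) = (⅖)*15 - 1*(-36) = 6 + 36 = 42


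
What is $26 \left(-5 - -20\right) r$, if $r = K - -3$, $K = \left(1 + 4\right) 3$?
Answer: $7020$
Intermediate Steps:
$K = 15$ ($K = 5 \cdot 3 = 15$)
$r = 18$ ($r = 15 - -3 = 15 + 3 = 18$)
$26 \left(-5 - -20\right) r = 26 \left(-5 - -20\right) 18 = 26 \left(-5 + 20\right) 18 = 26 \cdot 15 \cdot 18 = 390 \cdot 18 = 7020$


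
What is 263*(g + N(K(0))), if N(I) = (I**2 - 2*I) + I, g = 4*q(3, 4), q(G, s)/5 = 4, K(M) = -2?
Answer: 22618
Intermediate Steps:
q(G, s) = 20 (q(G, s) = 5*4 = 20)
g = 80 (g = 4*20 = 80)
N(I) = I**2 - I
263*(g + N(K(0))) = 263*(80 - 2*(-1 - 2)) = 263*(80 - 2*(-3)) = 263*(80 + 6) = 263*86 = 22618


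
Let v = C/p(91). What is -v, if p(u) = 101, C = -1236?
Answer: 1236/101 ≈ 12.238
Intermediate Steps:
v = -1236/101 ≈ -12.238
-v = -1*(-1236/101) = 1236/101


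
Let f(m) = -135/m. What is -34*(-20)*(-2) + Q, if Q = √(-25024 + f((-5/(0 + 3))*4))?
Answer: -1360 + I*√100015/2 ≈ -1360.0 + 158.13*I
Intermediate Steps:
Q = I*√100015/2 (Q = √(-25024 - 135/((-5/(0 + 3))*4)) = √(-25024 - 135/((-5/3)*4)) = √(-25024 - 135/(((⅓)*(-5))*4)) = √(-25024 - 135/((-5/3*4))) = √(-25024 - 135/(-20/3)) = √(-25024 - 135*(-3/20)) = √(-25024 + 81/4) = √(-100015/4) = I*√100015/2 ≈ 158.13*I)
-34*(-20)*(-2) + Q = -34*(-20)*(-2) + I*√100015/2 = 680*(-2) + I*√100015/2 = -1360 + I*√100015/2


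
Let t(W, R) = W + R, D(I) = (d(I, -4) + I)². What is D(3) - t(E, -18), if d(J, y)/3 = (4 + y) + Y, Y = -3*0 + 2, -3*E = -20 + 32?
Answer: 103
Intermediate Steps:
E = -4 (E = -(-20 + 32)/3 = -⅓*12 = -4)
Y = 2 (Y = 0 + 2 = 2)
d(J, y) = 18 + 3*y (d(J, y) = 3*((4 + y) + 2) = 3*(6 + y) = 18 + 3*y)
D(I) = (6 + I)² (D(I) = ((18 + 3*(-4)) + I)² = ((18 - 12) + I)² = (6 + I)²)
t(W, R) = R + W
D(3) - t(E, -18) = (6 + 3)² - (-18 - 4) = 9² - 1*(-22) = 81 + 22 = 103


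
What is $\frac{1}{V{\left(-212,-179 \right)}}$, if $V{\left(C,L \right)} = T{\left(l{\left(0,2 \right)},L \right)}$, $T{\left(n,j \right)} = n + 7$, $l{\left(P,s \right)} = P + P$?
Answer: $\frac{1}{7} \approx 0.14286$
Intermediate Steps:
$l{\left(P,s \right)} = 2 P$
$T{\left(n,j \right)} = 7 + n$
$V{\left(C,L \right)} = 7$ ($V{\left(C,L \right)} = 7 + 2 \cdot 0 = 7 + 0 = 7$)
$\frac{1}{V{\left(-212,-179 \right)}} = \frac{1}{7}$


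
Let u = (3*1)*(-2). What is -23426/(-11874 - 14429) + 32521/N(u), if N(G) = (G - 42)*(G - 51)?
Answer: 919493399/71965008 ≈ 12.777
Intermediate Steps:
u = -6 (u = 3*(-2) = -6)
N(G) = (-51 + G)*(-42 + G) (N(G) = (-42 + G)*(-51 + G) = (-51 + G)*(-42 + G))
-23426/(-11874 - 14429) + 32521/N(u) = -23426/(-11874 - 14429) + 32521/(2142 + (-6)² - 93*(-6)) = -23426/(-26303) + 32521/(2142 + 36 + 558) = -23426*(-1/26303) + 32521/2736 = 23426/26303 + 32521*(1/2736) = 23426/26303 + 32521/2736 = 919493399/71965008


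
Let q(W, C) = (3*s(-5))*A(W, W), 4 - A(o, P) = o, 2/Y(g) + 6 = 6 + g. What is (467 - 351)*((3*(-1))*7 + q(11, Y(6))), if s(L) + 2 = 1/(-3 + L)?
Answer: 5481/2 ≈ 2740.5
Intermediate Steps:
s(L) = -2 + 1/(-3 + L)
Y(g) = 2/g (Y(g) = 2/(-6 + (6 + g)) = 2/g)
A(o, P) = 4 - o
q(W, C) = -51/2 + 51*W/8 (q(W, C) = (3*((7 - 2*(-5))/(-3 - 5)))*(4 - W) = (3*((7 + 10)/(-8)))*(4 - W) = (3*(-1/8*17))*(4 - W) = (3*(-17/8))*(4 - W) = -51*(4 - W)/8 = -51/2 + 51*W/8)
(467 - 351)*((3*(-1))*7 + q(11, Y(6))) = (467 - 351)*((3*(-1))*7 + (-51/2 + (51/8)*11)) = 116*(-3*7 + (-51/2 + 561/8)) = 116*(-21 + 357/8) = 116*(189/8) = 5481/2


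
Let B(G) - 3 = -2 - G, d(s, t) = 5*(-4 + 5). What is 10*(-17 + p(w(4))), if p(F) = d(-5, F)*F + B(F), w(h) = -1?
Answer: -200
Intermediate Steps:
d(s, t) = 5 (d(s, t) = 5*1 = 5)
B(G) = 1 - G (B(G) = 3 + (-2 - G) = 1 - G)
p(F) = 1 + 4*F (p(F) = 5*F + (1 - F) = 1 + 4*F)
10*(-17 + p(w(4))) = 10*(-17 + (1 + 4*(-1))) = 10*(-17 + (1 - 4)) = 10*(-17 - 3) = 10*(-20) = -200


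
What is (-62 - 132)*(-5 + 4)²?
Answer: -194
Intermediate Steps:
(-62 - 132)*(-5 + 4)² = -194*(-1)² = -194*1 = -194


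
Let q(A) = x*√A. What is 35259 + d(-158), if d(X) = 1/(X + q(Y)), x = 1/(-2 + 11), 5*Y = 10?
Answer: 35648288220/1011041 - 9*√2/2022082 ≈ 35259.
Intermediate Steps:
Y = 2 (Y = (⅕)*10 = 2)
x = ⅑ (x = 1/9 = ⅑ ≈ 0.11111)
q(A) = √A/9
d(X) = 1/(X + √2/9)
35259 + d(-158) = 35259 + 9/(√2 + 9*(-158)) = 35259 + 9/(√2 - 1422) = 35259 + 9/(-1422 + √2)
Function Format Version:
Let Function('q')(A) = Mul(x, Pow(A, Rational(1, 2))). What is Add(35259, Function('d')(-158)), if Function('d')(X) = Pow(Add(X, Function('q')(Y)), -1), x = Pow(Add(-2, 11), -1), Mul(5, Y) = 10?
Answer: Add(Rational(35648288220, 1011041), Mul(Rational(-9, 2022082), Pow(2, Rational(1, 2)))) ≈ 35259.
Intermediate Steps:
Y = 2 (Y = Mul(Rational(1, 5), 10) = 2)
x = Rational(1, 9) (x = Pow(9, -1) = Rational(1, 9) ≈ 0.11111)
Function('q')(A) = Mul(Rational(1, 9), Pow(A, Rational(1, 2)))
Function('d')(X) = Pow(Add(X, Mul(Rational(1, 9), Pow(2, Rational(1, 2)))), -1)
Add(35259, Function('d')(-158)) = Add(35259, Mul(9, Pow(Add(Pow(2, Rational(1, 2)), Mul(9, -158)), -1))) = Add(35259, Mul(9, Pow(Add(Pow(2, Rational(1, 2)), -1422), -1))) = Add(35259, Mul(9, Pow(Add(-1422, Pow(2, Rational(1, 2))), -1)))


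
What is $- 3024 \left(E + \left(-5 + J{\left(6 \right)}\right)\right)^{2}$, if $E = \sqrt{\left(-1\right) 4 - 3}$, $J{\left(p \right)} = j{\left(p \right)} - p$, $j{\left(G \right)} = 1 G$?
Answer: $-54432 + 30240 i \sqrt{7} \approx -54432.0 + 80008.0 i$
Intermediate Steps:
$j{\left(G \right)} = G$
$J{\left(p \right)} = 0$ ($J{\left(p \right)} = p - p = 0$)
$E = i \sqrt{7}$ ($E = \sqrt{-4 - 3} = \sqrt{-7} = i \sqrt{7} \approx 2.6458 i$)
$- 3024 \left(E + \left(-5 + J{\left(6 \right)}\right)\right)^{2} = - 3024 \left(i \sqrt{7} + \left(-5 + 0\right)\right)^{2} = - 3024 \left(i \sqrt{7} - 5\right)^{2} = - 3024 \left(-5 + i \sqrt{7}\right)^{2}$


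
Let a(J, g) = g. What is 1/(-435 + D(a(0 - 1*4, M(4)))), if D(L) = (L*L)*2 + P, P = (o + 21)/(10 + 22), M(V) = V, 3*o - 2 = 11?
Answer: -24/9653 ≈ -0.0024863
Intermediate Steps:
o = 13/3 (o = 2/3 + (1/3)*11 = 2/3 + 11/3 = 13/3 ≈ 4.3333)
P = 19/24 (P = (13/3 + 21)/(10 + 22) = (76/3)/32 = (76/3)*(1/32) = 19/24 ≈ 0.79167)
D(L) = 19/24 + 2*L**2 (D(L) = (L*L)*2 + 19/24 = L**2*2 + 19/24 = 2*L**2 + 19/24 = 19/24 + 2*L**2)
1/(-435 + D(a(0 - 1*4, M(4)))) = 1/(-435 + (19/24 + 2*4**2)) = 1/(-435 + (19/24 + 2*16)) = 1/(-435 + (19/24 + 32)) = 1/(-435 + 787/24) = 1/(-9653/24) = -24/9653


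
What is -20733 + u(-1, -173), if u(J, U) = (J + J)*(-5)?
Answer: -20723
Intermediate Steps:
u(J, U) = -10*J (u(J, U) = (2*J)*(-5) = -10*J)
-20733 + u(-1, -173) = -20733 - 10*(-1) = -20733 + 10 = -20723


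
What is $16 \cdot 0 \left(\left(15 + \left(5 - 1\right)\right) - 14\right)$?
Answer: $0$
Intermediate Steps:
$16 \cdot 0 \left(\left(15 + \left(5 - 1\right)\right) - 14\right) = 0 \left(\left(15 + \left(5 - 1\right)\right) - 14\right) = 0 \left(\left(15 + 4\right) - 14\right) = 0 \left(19 - 14\right) = 0 \cdot 5 = 0$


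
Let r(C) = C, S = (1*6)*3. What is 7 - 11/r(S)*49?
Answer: -413/18 ≈ -22.944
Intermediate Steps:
S = 18 (S = 6*3 = 18)
7 - 11/r(S)*49 = 7 - 11/18*49 = 7 - 539/18 = -413/18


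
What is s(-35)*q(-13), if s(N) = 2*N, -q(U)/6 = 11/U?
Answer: -4620/13 ≈ -355.38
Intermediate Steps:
q(U) = -66/U
s(-35)*q(-13) = (2*(-35))*(-66/(-13)) = -(-4620)*(-1)/13 = -70*66/13 = -4620/13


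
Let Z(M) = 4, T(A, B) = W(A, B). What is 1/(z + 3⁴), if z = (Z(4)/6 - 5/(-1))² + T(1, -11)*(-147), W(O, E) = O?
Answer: -9/305 ≈ -0.029508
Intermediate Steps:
T(A, B) = A
z = -1034/9 (z = (4/6 - 5/(-1))² + 1*(-147) = (4*(⅙) - 5*(-1))² - 147 = (⅔ + 5)² - 147 = (17/3)² - 147 = 289/9 - 147 = -1034/9 ≈ -114.89)
1/(z + 3⁴) = 1/(-1034/9 + 3⁴) = 1/(-1034/9 + 81) = 1/(-305/9) = -9/305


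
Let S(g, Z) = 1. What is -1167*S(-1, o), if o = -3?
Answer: -1167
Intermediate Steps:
-1167*S(-1, o) = -1167*1 = -1167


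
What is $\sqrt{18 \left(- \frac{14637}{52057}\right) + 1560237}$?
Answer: $\frac{7 \sqrt{86288189528499}}{52057} \approx 1249.1$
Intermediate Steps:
$\sqrt{18 \left(- \frac{14637}{52057}\right) + 1560237} = \sqrt{- \frac{263466}{52057} + 1560237} = \sqrt{\frac{81220994043}{52057}} = \frac{7 \sqrt{86288189528499}}{52057}$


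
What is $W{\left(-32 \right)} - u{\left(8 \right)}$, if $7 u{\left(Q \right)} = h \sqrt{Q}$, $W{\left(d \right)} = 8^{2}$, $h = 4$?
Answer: $64 - \frac{8 \sqrt{2}}{7} \approx 62.384$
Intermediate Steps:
$W{\left(d \right)} = 64$
$u{\left(Q \right)} = \frac{4 \sqrt{Q}}{7}$
$W{\left(-32 \right)} - u{\left(8 \right)} = 64 - \frac{4 \sqrt{8}}{7} = 64 - \frac{4 \cdot 2 \sqrt{2}}{7} = 64 - \frac{8 \sqrt{2}}{7}$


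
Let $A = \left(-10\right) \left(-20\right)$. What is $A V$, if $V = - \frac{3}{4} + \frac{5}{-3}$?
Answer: $- \frac{1450}{3} \approx -483.33$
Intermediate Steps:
$V = - \frac{29}{12}$ ($V = \left(-3\right) \frac{1}{4} + 5 \left(- \frac{1}{3}\right) = - \frac{3}{4} - \frac{5}{3} = - \frac{29}{12} \approx -2.4167$)
$A = 200$
$A V = 200 \left(- \frac{29}{12}\right) = - \frac{1450}{3}$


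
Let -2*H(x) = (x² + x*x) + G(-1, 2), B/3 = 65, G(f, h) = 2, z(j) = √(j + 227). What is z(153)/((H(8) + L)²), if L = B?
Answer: √95/8450 ≈ 0.0011535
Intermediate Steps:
z(j) = √(227 + j)
B = 195 (B = 3*65 = 195)
H(x) = -1 - x² (H(x) = -((x² + x*x) + 2)/2 = -((x² + x²) + 2)/2 = -(2*x² + 2)/2 = -(2 + 2*x²)/2 = -1 - x²)
L = 195
z(153)/((H(8) + L)²) = √(227 + 153)/(((-1 - 1*8²) + 195)²) = √380/(((-1 - 1*64) + 195)²) = (2*√95)/(((-1 - 64) + 195)²) = (2*√95)/((-65 + 195)²) = (2*√95)/(130²) = (2*√95)/16900 = (2*√95)*(1/16900) = √95/8450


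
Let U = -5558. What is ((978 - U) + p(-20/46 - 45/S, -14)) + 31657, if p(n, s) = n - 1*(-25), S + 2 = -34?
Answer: 3516131/92 ≈ 38219.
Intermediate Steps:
S = -36 (S = -2 - 34 = -36)
p(n, s) = 25 + n (p(n, s) = n + 25 = 25 + n)
((978 - U) + p(-20/46 - 45/S, -14)) + 31657 = ((978 - 1*(-5558)) + (25 + (-20/46 - 45/(-36)))) + 31657 = ((978 + 5558) + (25 + (-20*1/46 - 45*(-1/36)))) + 31657 = (6536 + (25 + (-10/23 + 5/4))) + 31657 = (6536 + (25 + 75/92)) + 31657 = (6536 + 2375/92) + 31657 = 603687/92 + 31657 = 3516131/92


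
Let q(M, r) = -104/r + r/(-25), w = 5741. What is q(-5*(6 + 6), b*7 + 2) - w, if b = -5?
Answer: -4732636/825 ≈ -5736.5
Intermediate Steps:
q(M, r) = -104/r - r/25 (q(M, r) = -104/r + r*(-1/25) = -104/r - r/25)
q(-5*(6 + 6), b*7 + 2) - w = (-104/(-5*7 + 2) - (-5*7 + 2)/25) - 1*5741 = (-104/(-35 + 2) - (-35 + 2)/25) - 5741 = (-104/(-33) - 1/25*(-33)) - 5741 = (-104*(-1/33) + 33/25) - 5741 = (104/33 + 33/25) - 5741 = 3689/825 - 5741 = -4732636/825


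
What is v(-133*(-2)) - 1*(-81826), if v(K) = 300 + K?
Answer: 82392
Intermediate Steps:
v(-133*(-2)) - 1*(-81826) = (300 - 133*(-2)) - 1*(-81826) = (300 + 266) + 81826 = 566 + 81826 = 82392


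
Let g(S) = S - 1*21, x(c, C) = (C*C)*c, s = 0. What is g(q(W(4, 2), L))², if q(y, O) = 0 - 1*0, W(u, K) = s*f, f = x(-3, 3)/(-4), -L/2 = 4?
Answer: 441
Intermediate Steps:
L = -8 (L = -2*4 = -8)
x(c, C) = c*C² (x(c, C) = C²*c = c*C²)
f = 27/4 (f = -3*3²/(-4) = -3*9*(-¼) = -27*(-¼) = 27/4 ≈ 6.7500)
W(u, K) = 0 (W(u, K) = 0*(27/4) = 0)
q(y, O) = 0 (q(y, O) = 0 + 0 = 0)
g(S) = -21 + S (g(S) = S - 21 = -21 + S)
g(q(W(4, 2), L))² = (-21 + 0)² = (-21)² = 441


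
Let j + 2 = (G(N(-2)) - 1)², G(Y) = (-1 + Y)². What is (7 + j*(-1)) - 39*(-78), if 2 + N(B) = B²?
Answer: 3051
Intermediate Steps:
N(B) = -2 + B²
j = -2 (j = -2 + ((-1 + (-2 + (-2)²))² - 1)² = -2 + ((-1 + (-2 + 4))² - 1)² = -2 + ((-1 + 2)² - 1)² = -2 + (1² - 1)² = -2 + (1 - 1)² = -2 + 0² = -2 + 0 = -2)
(7 + j*(-1)) - 39*(-78) = (7 - 2*(-1)) - 39*(-78) = (7 + 2) + 3042 = 9 + 3042 = 3051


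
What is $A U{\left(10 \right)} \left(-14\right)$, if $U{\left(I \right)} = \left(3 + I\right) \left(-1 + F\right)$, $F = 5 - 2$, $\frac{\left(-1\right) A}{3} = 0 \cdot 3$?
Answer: $0$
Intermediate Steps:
$A = 0$ ($A = - 3 \cdot 0 \cdot 3 = \left(-3\right) 0 = 0$)
$F = 3$ ($F = 5 - 2 = 3$)
$U{\left(I \right)} = 6 + 2 I$ ($U{\left(I \right)} = \left(3 + I\right) \left(-1 + 3\right) = \left(3 + I\right) 2 = 6 + 2 I$)
$A U{\left(10 \right)} \left(-14\right) = 0 \left(6 + 2 \cdot 10\right) \left(-14\right) = 0 \left(6 + 20\right) \left(-14\right) = 0 \cdot 26 \left(-14\right) = 0 \left(-14\right) = 0$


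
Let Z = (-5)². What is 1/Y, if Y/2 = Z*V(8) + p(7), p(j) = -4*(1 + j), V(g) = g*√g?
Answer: 1/19936 + 25*√2/39872 ≈ 0.00093688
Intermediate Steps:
Z = 25
V(g) = g^(3/2)
p(j) = -4 - 4*j
Y = -64 + 800*√2 (Y = 2*(25*8^(3/2) + (-4 - 4*7)) = 2*(25*(16*√2) + (-4 - 28)) = 2*(400*√2 - 32) = 2*(-32 + 400*√2) = -64 + 800*√2 ≈ 1067.4)
1/Y = 1/(-64 + 800*√2)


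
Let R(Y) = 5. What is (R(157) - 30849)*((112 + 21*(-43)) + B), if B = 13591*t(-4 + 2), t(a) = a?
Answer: 862799212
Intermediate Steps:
B = -27182 (B = 13591*(-4 + 2) = 13591*(-2) = -27182)
(R(157) - 30849)*((112 + 21*(-43)) + B) = (5 - 30849)*((112 + 21*(-43)) - 27182) = -30844*((112 - 903) - 27182) = -30844*(-791 - 27182) = -30844*(-27973) = 862799212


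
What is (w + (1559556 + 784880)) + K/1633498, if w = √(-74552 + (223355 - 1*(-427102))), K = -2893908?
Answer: 1914814311610/816749 + √575905 ≈ 2.3452e+6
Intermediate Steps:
w = √575905 (w = √(-74552 + (223355 + 427102)) = √(-74552 + 650457) = √575905 ≈ 758.88)
(w + (1559556 + 784880)) + K/1633498 = (√575905 + (1559556 + 784880)) - 2893908/1633498 = (√575905 + 2344436) - 2893908*1/1633498 = (2344436 + √575905) - 1446954/816749 = 1914814311610/816749 + √575905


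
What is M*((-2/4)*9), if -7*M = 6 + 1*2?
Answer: 36/7 ≈ 5.1429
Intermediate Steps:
M = -8/7 (M = -(6 + 1*2)/7 = -(6 + 2)/7 = -⅐*8 = -8/7 ≈ -1.1429)
M*((-2/4)*9) = -8*-2/4*9/7 = -8*(¼)*(-2)*9/7 = -(-4)*9/7 = -8/7*(-9/2) = 36/7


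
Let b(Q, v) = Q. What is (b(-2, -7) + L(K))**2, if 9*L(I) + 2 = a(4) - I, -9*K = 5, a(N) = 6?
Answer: 14641/6561 ≈ 2.2315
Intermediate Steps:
K = -5/9 (K = -1/9*5 = -5/9 ≈ -0.55556)
L(I) = 4/9 - I/9 (L(I) = -2/9 + (6 - I)/9 = -2/9 + (2/3 - I/9) = 4/9 - I/9)
(b(-2, -7) + L(K))**2 = (-2 + (4/9 - 1/9*(-5/9)))**2 = (-2 + (4/9 + 5/81))**2 = (-2 + 41/81)**2 = (-121/81)**2 = 14641/6561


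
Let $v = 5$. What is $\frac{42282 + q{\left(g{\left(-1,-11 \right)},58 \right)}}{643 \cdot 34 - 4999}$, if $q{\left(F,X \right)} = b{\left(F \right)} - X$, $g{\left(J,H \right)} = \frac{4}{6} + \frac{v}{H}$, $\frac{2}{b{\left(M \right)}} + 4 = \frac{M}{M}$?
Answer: $\frac{126670}{50589} \approx 2.5039$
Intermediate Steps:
$b{\left(M \right)} = - \frac{2}{3}$ ($b{\left(M \right)} = \frac{2}{-4 + \frac{M}{M}} = \frac{2}{-4 + 1} = \frac{2}{-3} = 2 \left(- \frac{1}{3}\right) = - \frac{2}{3}$)
$g{\left(J,H \right)} = \frac{2}{3} + \frac{5}{H}$ ($g{\left(J,H \right)} = \frac{4}{6} + \frac{5}{H} = 4 \cdot \frac{1}{6} + \frac{5}{H} = \frac{2}{3} + \frac{5}{H}$)
$q{\left(F,X \right)} = - \frac{2}{3} - X$
$\frac{42282 + q{\left(g{\left(-1,-11 \right)},58 \right)}}{643 \cdot 34 - 4999} = \frac{42282 - \frac{176}{3}}{643 \cdot 34 - 4999} = \frac{42282 - \frac{176}{3}}{21862 - 4999} = \frac{42282 - \frac{176}{3}}{16863} = \frac{126670}{3} \cdot \frac{1}{16863} = \frac{126670}{50589}$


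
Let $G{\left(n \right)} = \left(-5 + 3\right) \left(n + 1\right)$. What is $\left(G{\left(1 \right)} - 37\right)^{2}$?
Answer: $1681$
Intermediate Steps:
$G{\left(n \right)} = -2 - 2 n$ ($G{\left(n \right)} = - 2 \left(1 + n\right) = -2 - 2 n$)
$\left(G{\left(1 \right)} - 37\right)^{2} = \left(\left(-2 - 2\right) - 37\right)^{2} = \left(-4 - 37\right)^{2} = \left(-41\right)^{2} = 1681$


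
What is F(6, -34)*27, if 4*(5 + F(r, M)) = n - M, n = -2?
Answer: 81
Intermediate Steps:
F(r, M) = -11/2 - M/4 (F(r, M) = -5 + (-2 - M)/4 = -5 + (-1/2 - M/4) = -11/2 - M/4)
F(6, -34)*27 = (-11/2 - 1/4*(-34))*27 = (-11/2 + 17/2)*27 = 3*27 = 81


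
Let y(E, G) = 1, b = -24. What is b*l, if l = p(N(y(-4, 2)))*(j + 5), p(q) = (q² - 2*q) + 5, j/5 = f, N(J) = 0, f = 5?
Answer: -3600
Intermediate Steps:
j = 25 (j = 5*5 = 25)
p(q) = 5 + q² - 2*q
l = 150 (l = (5 + 0² - 2*0)*(25 + 5) = (5 + 0 + 0)*30 = 5*30 = 150)
b*l = -24*150 = -3600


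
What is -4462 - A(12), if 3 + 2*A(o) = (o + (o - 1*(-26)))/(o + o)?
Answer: -107077/24 ≈ -4461.5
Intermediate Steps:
A(o) = -3/2 + (26 + 2*o)/(4*o) (A(o) = -3/2 + ((o + (o - 1*(-26)))/(o + o))/2 = -3/2 + ((o + (o + 26))/((2*o)))/2 = -3/2 + ((o + (26 + o))*(1/(2*o)))/2 = -3/2 + ((26 + 2*o)*(1/(2*o)))/2 = -3/2 + ((26 + 2*o)/(2*o))/2 = -3/2 + (26 + 2*o)/(4*o))
-4462 - A(12) = -4462 - (13/2 - 1*12)/12 = -4462 - (13/2 - 12)/12 = -4462 - (-11)/(12*2) = -4462 - 1*(-11/24) = -4462 + 11/24 = -107077/24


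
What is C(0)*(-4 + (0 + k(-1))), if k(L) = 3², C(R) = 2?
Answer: 10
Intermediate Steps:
k(L) = 9
C(0)*(-4 + (0 + k(-1))) = 2*(-4 + (0 + 9)) = 2*(-4 + 9) = 2*5 = 10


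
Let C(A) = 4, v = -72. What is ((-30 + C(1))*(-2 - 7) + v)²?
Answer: 26244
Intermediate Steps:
((-30 + C(1))*(-2 - 7) + v)² = ((-30 + 4)*(-2 - 7) - 72)² = (-26*(-9) - 72)² = (234 - 72)² = 162² = 26244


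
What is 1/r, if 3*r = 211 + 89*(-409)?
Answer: -3/36190 ≈ -8.2896e-5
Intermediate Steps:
r = -36190/3 (r = (211 + 89*(-409))/3 = (211 - 36401)/3 = (1/3)*(-36190) = -36190/3 ≈ -12063.)
1/r = 1/(-36190/3) = -3/36190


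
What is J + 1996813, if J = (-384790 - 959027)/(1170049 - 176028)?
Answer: 1984872711256/994021 ≈ 1.9968e+6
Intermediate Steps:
J = -1343817/994021 ≈ -1.3519
J + 1996813 = -1343817/994021 + 1996813 = 1984872711256/994021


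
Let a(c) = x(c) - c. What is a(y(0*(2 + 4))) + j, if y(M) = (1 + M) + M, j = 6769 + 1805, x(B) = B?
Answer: 8574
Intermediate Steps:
j = 8574
y(M) = 1 + 2*M
a(c) = 0 (a(c) = c - c = 0)
a(y(0*(2 + 4))) + j = 0 + 8574 = 8574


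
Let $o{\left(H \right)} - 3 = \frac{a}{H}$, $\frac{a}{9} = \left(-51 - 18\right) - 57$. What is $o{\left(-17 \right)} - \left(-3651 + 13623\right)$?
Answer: $- \frac{168339}{17} \approx -9902.3$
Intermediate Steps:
$a = -1134$ ($a = 9 \left(\left(-51 - 18\right) - 57\right) = 9 \left(-69 - 57\right) = 9 \left(-126\right) = -1134$)
$o{\left(H \right)} = 3 - \frac{1134}{H}$
$o{\left(-17 \right)} - \left(-3651 + 13623\right) = \left(3 - \frac{1134}{-17}\right) - \left(-3651 + 13623\right) = \left(3 - - \frac{1134}{17}\right) - 9972 = \left(3 + \frac{1134}{17}\right) - 9972 = \frac{1185}{17} - 9972 = - \frac{168339}{17}$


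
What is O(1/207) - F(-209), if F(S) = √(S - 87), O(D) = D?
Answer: 1/207 - 2*I*√74 ≈ 0.0048309 - 17.205*I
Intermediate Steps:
F(S) = √(-87 + S)
O(1/207) - F(-209) = 1/207 - √(-87 - 209) = 1/207 - √(-296) = 1/207 - 2*I*√74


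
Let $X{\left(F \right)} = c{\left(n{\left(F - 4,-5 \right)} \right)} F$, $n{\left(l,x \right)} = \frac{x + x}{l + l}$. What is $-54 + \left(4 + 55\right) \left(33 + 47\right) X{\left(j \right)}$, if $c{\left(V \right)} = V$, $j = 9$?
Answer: $-42534$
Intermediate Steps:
$n{\left(l,x \right)} = \frac{x}{l}$ ($n{\left(l,x \right)} = \frac{2 x}{2 l} = 2 x \frac{1}{2 l} = \frac{x}{l}$)
$X{\left(F \right)} = - \frac{5 F}{-4 + F}$ ($X{\left(F \right)} = - \frac{5}{F - 4} F = - \frac{5}{-4 + F} F = - \frac{5 F}{-4 + F}$)
$-54 + \left(4 + 55\right) \left(33 + 47\right) X{\left(j \right)} = -54 + \left(4 + 55\right) \left(33 + 47\right) \left(\left(-5\right) 9 \frac{1}{-4 + 9}\right) = -54 + 59 \cdot 80 \left(\left(-5\right) 9 \cdot \frac{1}{5}\right) = -54 + 4720 \left(\left(-5\right) 9 \cdot \frac{1}{5}\right) = -54 + 4720 \left(-9\right) = -54 - 42480 = -42534$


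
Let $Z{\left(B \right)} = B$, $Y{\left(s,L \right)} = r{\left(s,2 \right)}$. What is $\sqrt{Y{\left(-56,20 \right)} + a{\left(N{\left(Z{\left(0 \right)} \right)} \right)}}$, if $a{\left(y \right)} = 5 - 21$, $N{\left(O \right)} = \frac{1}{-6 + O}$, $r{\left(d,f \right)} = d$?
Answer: $6 i \sqrt{2} \approx 8.4853 i$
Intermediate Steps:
$Y{\left(s,L \right)} = s$
$a{\left(y \right)} = -16$
$\sqrt{Y{\left(-56,20 \right)} + a{\left(N{\left(Z{\left(0 \right)} \right)} \right)}} = \sqrt{-56 - 16} = \sqrt{-72} = 6 i \sqrt{2}$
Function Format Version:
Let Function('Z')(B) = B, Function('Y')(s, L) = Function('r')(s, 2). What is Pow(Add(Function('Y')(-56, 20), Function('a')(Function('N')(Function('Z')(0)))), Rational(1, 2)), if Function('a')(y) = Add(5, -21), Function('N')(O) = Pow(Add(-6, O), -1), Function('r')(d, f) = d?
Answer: Mul(6, I, Pow(2, Rational(1, 2))) ≈ Mul(8.4853, I)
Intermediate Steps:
Function('Y')(s, L) = s
Function('a')(y) = -16
Pow(Add(Function('Y')(-56, 20), Function('a')(Function('N')(Function('Z')(0)))), Rational(1, 2)) = Pow(Add(-56, -16), Rational(1, 2)) = Pow(-72, Rational(1, 2)) = Mul(6, I, Pow(2, Rational(1, 2)))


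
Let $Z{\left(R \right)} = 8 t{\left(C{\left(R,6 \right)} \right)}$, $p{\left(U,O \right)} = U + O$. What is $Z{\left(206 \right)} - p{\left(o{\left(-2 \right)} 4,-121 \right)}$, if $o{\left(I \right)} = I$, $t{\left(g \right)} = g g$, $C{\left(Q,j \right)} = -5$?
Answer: $329$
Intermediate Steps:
$t{\left(g \right)} = g^{2}$
$p{\left(U,O \right)} = O + U$
$Z{\left(R \right)} = 200$ ($Z{\left(R \right)} = 8 \left(-5\right)^{2} = 8 \cdot 25 = 200$)
$Z{\left(206 \right)} - p{\left(o{\left(-2 \right)} 4,-121 \right)} = 200 - \left(-121 - 8\right) = 200 - -129 = 200 + 129 = 329$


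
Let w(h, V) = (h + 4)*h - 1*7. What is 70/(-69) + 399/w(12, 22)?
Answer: 14581/12765 ≈ 1.1423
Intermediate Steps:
w(h, V) = -7 + h*(4 + h) (w(h, V) = (4 + h)*h - 7 = h*(4 + h) - 7 = -7 + h*(4 + h))
70/(-69) + 399/w(12, 22) = 70/(-69) + 399/(-7 + 12² + 4*12) = 70*(-1/69) + 399/(-7 + 144 + 48) = -70/69 + 399/185 = 14581/12765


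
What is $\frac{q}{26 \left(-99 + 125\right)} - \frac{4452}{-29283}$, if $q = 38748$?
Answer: $\frac{94805603}{1649609} \approx 57.472$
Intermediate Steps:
$\frac{q}{26 \left(-99 + 125\right)} - \frac{4452}{-29283} = \frac{38748}{26 \left(-99 + 125\right)} - \frac{4452}{-29283} = \frac{38748}{26 \cdot 26} - - \frac{1484}{9761} = \frac{38748}{676} + \frac{1484}{9761} = 38748 \cdot \frac{1}{676} + \frac{1484}{9761} = \frac{9687}{169} + \frac{1484}{9761} = \frac{94805603}{1649609}$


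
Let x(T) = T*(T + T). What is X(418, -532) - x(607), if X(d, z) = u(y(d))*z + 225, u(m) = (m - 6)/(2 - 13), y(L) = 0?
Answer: -8106595/11 ≈ -7.3696e+5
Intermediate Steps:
u(m) = 6/11 - m/11 (u(m) = (-6 + m)/(-11) = (-6 + m)*(-1/11) = 6/11 - m/11)
x(T) = 2*T² (x(T) = T*(2*T) = 2*T²)
X(d, z) = 225 + 6*z/11 (X(d, z) = (6/11 - 1/11*0)*z + 225 = (6/11 + 0)*z + 225 = 6*z/11 + 225 = 225 + 6*z/11)
X(418, -532) - x(607) = (225 + (6/11)*(-532)) - 2*607² = (225 - 3192/11) - 2*368449 = -717/11 - 1*736898 = -717/11 - 736898 = -8106595/11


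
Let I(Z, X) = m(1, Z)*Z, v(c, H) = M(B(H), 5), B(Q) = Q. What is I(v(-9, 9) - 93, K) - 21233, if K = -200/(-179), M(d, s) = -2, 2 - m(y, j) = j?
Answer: -30448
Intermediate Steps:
m(y, j) = 2 - j
v(c, H) = -2
K = 200/179 (K = -200*(-1/179) = 200/179 ≈ 1.1173)
I(Z, X) = Z*(2 - Z) (I(Z, X) = (2 - Z)*Z = Z*(2 - Z))
I(v(-9, 9) - 93, K) - 21233 = (-2 - 93)*(2 - (-2 - 93)) - 21233 = -95*(2 - 1*(-95)) - 21233 = -95*(2 + 95) - 21233 = -95*97 - 21233 = -9215 - 21233 = -30448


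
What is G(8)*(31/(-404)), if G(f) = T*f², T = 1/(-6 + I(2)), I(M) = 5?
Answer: 496/101 ≈ 4.9109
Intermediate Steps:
T = -1 (T = 1/(-6 + 5) = 1/(-1) = -1)
G(f) = -f²
G(8)*(31/(-404)) = (-1*8²)*(31/(-404)) = (-1*64)*(31*(-1/404)) = -64*(-31/404) = 496/101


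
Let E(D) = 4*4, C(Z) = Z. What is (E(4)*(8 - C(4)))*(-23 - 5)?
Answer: -1792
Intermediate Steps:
E(D) = 16
(E(4)*(8 - C(4)))*(-23 - 5) = (16*(8 - 1*4))*(-23 - 5) = (16*(8 - 4))*(-28) = (16*4)*(-28) = 64*(-28) = -1792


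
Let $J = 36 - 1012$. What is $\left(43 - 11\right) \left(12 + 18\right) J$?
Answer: $-936960$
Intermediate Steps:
$J = -976$ ($J = 36 - 1012 = -976$)
$\left(43 - 11\right) \left(12 + 18\right) J = \left(43 - 11\right) \left(12 + 18\right) \left(-976\right) = 32 \cdot 30 \left(-976\right) = 960 \left(-976\right) = -936960$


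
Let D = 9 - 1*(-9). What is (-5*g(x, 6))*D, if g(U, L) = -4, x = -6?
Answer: 360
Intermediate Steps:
D = 18 (D = 9 + 9 = 18)
(-5*g(x, 6))*D = -5*(-4)*18 = 20*18 = 360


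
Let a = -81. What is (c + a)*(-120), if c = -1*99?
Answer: 21600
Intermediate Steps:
c = -99
(c + a)*(-120) = (-99 - 81)*(-120) = -180*(-120) = 21600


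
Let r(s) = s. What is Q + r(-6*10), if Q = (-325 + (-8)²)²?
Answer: 68061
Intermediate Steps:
Q = 68121 (Q = (-325 + 64)² = (-261)² = 68121)
Q + r(-6*10) = 68121 - 6*10 = 68121 - 60 = 68061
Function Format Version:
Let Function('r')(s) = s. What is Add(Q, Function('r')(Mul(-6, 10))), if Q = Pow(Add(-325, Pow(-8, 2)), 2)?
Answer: 68061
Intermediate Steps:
Q = 68121 (Q = Pow(Add(-325, 64), 2) = Pow(-261, 2) = 68121)
Add(Q, Function('r')(Mul(-6, 10))) = Add(68121, Mul(-6, 10)) = Add(68121, -60) = 68061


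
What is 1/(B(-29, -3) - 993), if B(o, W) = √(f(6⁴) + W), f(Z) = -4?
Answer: -993/986056 - I*√7/986056 ≈ -0.001007 - 2.6832e-6*I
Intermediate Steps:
B(o, W) = √(-4 + W)
1/(B(-29, -3) - 993) = 1/(√(-4 - 3) - 993) = 1/(√(-7) - 993) = 1/(I*√7 - 993) = 1/(-993 + I*√7)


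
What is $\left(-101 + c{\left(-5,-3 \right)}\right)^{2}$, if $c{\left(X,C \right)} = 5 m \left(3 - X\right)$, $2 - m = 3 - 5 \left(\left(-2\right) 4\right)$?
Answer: $3031081$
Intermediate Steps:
$m = -41$ ($m = 2 - \left(3 - 5 \left(\left(-2\right) 4\right)\right) = 2 - \left(3 - 5 \left(-8\right)\right) = 2 - \left(3 - -40\right) = 2 - \left(3 + 40\right) = 2 - 43 = -41$)
$c{\left(X,C \right)} = -615 + 205 X$ ($c{\left(X,C \right)} = 5 \left(-41\right) \left(3 - X\right) = - 205 \left(3 - X\right) = -615 + 205 X$)
$\left(-101 + c{\left(-5,-3 \right)}\right)^{2} = \left(-101 + \left(-615 + 205 \left(-5\right)\right)\right)^{2} = \left(-101 - 1640\right)^{2} = \left(-1741\right)^{2} = 3031081$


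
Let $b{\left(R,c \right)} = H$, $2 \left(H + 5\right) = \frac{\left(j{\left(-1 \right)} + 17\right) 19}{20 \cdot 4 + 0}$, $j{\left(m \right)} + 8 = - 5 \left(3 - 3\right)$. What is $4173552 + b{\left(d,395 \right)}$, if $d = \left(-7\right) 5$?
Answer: $\frac{667767691}{160} \approx 4.1735 \cdot 10^{6}$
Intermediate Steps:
$j{\left(m \right)} = -8$ ($j{\left(m \right)} = -8 - 5 \left(3 - 3\right) = -8 - 0 = -8 + 0 = -8$)
$d = -35$
$H = - \frac{629}{160}$ ($H = -5 + \frac{\left(-8 + 17\right) 19 \frac{1}{20 \cdot 4 + 0}}{2} = -5 + \frac{9 \cdot 19 \frac{1}{80 + 0}}{2} = -5 + \frac{171 \cdot \frac{1}{80}}{2} = -5 + \frac{1}{2} \cdot \frac{171}{80} = -5 + \frac{171}{160} = - \frac{629}{160} \approx -3.9313$)
$b{\left(R,c \right)} = - \frac{629}{160}$
$4173552 + b{\left(d,395 \right)} = 4173552 - \frac{629}{160} = \frac{667767691}{160}$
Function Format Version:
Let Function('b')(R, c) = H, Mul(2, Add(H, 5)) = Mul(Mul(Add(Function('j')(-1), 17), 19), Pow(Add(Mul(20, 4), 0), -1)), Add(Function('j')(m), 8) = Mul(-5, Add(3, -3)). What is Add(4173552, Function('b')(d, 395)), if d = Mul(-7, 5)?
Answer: Rational(667767691, 160) ≈ 4.1735e+6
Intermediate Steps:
Function('j')(m) = -8 (Function('j')(m) = Add(-8, Mul(-5, Add(3, -3))) = Add(-8, Mul(-5, 0)) = Add(-8, 0) = -8)
d = -35
H = Rational(-629, 160) (H = Add(-5, Mul(Rational(1, 2), Mul(Mul(Add(-8, 17), 19), Pow(Add(Mul(20, 4), 0), -1)))) = Add(-5, Mul(Rational(1, 2), Mul(Mul(9, 19), Pow(Add(80, 0), -1)))) = Add(-5, Mul(Rational(1, 2), Mul(171, Pow(80, -1)))) = Add(-5, Mul(Rational(1, 2), Mul(171, Rational(1, 80)))) = Add(-5, Mul(Rational(1, 2), Rational(171, 80))) = Add(-5, Rational(171, 160)) = Rational(-629, 160) ≈ -3.9313)
Function('b')(R, c) = Rational(-629, 160)
Add(4173552, Function('b')(d, 395)) = Add(4173552, Rational(-629, 160)) = Rational(667767691, 160)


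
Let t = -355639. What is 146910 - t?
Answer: 502549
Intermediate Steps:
146910 - t = 146910 - 1*(-355639) = 146910 + 355639 = 502549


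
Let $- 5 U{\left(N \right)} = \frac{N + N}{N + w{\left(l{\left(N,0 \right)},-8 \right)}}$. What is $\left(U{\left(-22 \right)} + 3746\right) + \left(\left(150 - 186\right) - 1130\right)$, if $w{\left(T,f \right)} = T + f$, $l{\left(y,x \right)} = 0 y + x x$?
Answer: $\frac{193478}{75} \approx 2579.7$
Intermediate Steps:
$l{\left(y,x \right)} = x^{2}$ ($l{\left(y,x \right)} = 0 + x^{2} = x^{2}$)
$U{\left(N \right)} = - \frac{2 N}{5 \left(-8 + N\right)}$ ($U{\left(N \right)} = - \frac{\left(N + N\right) \frac{1}{N - \left(8 - 0^{2}\right)}}{5} = - \frac{2 N \frac{1}{N + \left(0 - 8\right)}}{5} = - \frac{2 N \frac{1}{N - 8}}{5} = - \frac{2 N \frac{1}{-8 + N}}{5} = - \frac{2 N}{5 \left(-8 + N\right)}$)
$\left(U{\left(-22 \right)} + 3746\right) + \left(\left(150 - 186\right) - 1130\right) = \left(\left(-2\right) \left(-22\right) \frac{1}{-40 + 5 \left(-22\right)} + 3746\right) + \left(\left(150 - 186\right) - 1130\right) = \left(\left(-2\right) \left(-22\right) \frac{1}{-40 - 110} + 3746\right) + \left(\left(150 - 186\right) - 1130\right) = \left(\left(-2\right) \left(-22\right) \frac{1}{-150} + 3746\right) - 1166 = \left(\left(-2\right) \left(-22\right) \left(- \frac{1}{150}\right) + 3746\right) - 1166 = \left(- \frac{22}{75} + 3746\right) - 1166 = \frac{280928}{75} - 1166 = \frac{193478}{75}$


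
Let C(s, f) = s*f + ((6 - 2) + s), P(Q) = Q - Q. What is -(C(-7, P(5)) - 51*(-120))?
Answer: -6117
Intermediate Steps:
P(Q) = 0
C(s, f) = 4 + s + f*s (C(s, f) = f*s + (4 + s) = 4 + s + f*s)
-(C(-7, P(5)) - 51*(-120)) = -((4 - 7 + 0*(-7)) - 51*(-120)) = -((4 - 7 + 0) + 6120) = -(-3 + 6120) = -1*6117 = -6117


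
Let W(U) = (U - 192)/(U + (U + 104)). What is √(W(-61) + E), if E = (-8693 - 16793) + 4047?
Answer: I*√771298/6 ≈ 146.37*I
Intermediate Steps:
E = -21439 (E = -25486 + 4047 = -21439)
W(U) = (-192 + U)/(104 + 2*U) (W(U) = (-192 + U)/(U + (104 + U)) = (-192 + U)/(104 + 2*U))
√(W(-61) + E) = √((-192 - 61)/(2*(52 - 61)) - 21439) = √((½)*(-253)/(-9) - 21439) = √((½)*(-⅑)*(-253) - 21439) = √(253/18 - 21439) = √(-385649/18) = I*√771298/6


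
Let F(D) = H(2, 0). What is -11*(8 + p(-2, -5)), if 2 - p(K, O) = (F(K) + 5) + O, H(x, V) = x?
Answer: -88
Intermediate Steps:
F(D) = 2
p(K, O) = -5 - O (p(K, O) = 2 - ((2 + 5) + O) = 2 - (7 + O) = 2 + (-7 - O) = -5 - O)
-11*(8 + p(-2, -5)) = -11*(8 + (-5 - 1*(-5))) = -11*(8 + (-5 + 5)) = -11*(8 + 0) = -11*8 = -88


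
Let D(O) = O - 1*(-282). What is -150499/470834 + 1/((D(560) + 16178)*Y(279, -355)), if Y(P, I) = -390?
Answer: -38422412809/120203920200 ≈ -0.31964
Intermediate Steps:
D(O) = 282 + O (D(O) = O + 282 = 282 + O)
-150499/470834 + 1/((D(560) + 16178)*Y(279, -355)) = -150499/470834 + 1/(((282 + 560) + 16178)*(-390)) = -150499*1/470834 - 1/390/(842 + 16178) = -150499/470834 - 1/390/17020 = -150499/470834 + (1/17020)*(-1/390) = -150499/470834 - 1/6637800 = -38422412809/120203920200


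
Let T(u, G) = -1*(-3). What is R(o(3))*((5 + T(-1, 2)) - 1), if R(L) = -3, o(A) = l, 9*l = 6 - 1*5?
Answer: -21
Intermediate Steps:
T(u, G) = 3
l = 1/9 (l = (6 - 1*5)/9 = (6 - 5)/9 = (1/9)*1 = 1/9 ≈ 0.11111)
o(A) = 1/9
R(o(3))*((5 + T(-1, 2)) - 1) = -3*((5 + 3) - 1) = -3*(8 - 1) = -3*7 = -21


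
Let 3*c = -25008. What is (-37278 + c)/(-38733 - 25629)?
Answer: 22807/32181 ≈ 0.70871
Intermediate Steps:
c = -8336 (c = (⅓)*(-25008) = -8336)
(-37278 + c)/(-38733 - 25629) = (-37278 - 8336)/(-38733 - 25629) = -45614/(-64362) = -45614*(-1/64362) = 22807/32181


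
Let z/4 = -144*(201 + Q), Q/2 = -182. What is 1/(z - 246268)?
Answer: -1/152380 ≈ -6.5625e-6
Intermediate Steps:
Q = -364 (Q = 2*(-182) = -364)
z = 93888 (z = 4*(-144*(201 - 364)) = 4*(-144*(-163)) = 4*23472 = 93888)
1/(z - 246268) = 1/(93888 - 246268) = 1/(-152380) = -1/152380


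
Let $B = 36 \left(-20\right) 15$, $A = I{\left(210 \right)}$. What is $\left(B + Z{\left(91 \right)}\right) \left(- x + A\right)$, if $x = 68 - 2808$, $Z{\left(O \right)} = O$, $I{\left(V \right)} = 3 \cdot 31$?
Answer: $-30338597$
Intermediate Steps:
$I{\left(V \right)} = 93$
$x = -2740$ ($x = 68 - 2808 = -2740$)
$A = 93$
$B = -10800$ ($B = \left(-720\right) 15 = -10800$)
$\left(B + Z{\left(91 \right)}\right) \left(- x + A\right) = \left(-10800 + 91\right) \left(\left(-1\right) \left(-2740\right) + 93\right) = - 10709 \left(2740 + 93\right) = \left(-10709\right) 2833 = -30338597$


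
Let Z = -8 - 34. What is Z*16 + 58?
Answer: -614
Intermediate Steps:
Z = -42
Z*16 + 58 = -42*16 + 58 = -672 + 58 = -614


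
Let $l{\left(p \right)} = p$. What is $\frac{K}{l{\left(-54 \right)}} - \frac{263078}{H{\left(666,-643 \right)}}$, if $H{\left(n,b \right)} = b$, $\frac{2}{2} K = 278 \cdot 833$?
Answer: $- \frac{67347935}{17361} \approx -3879.3$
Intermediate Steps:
$K = 231574$ ($K = 278 \cdot 833 = 231574$)
$\frac{K}{l{\left(-54 \right)}} - \frac{263078}{H{\left(666,-643 \right)}} = \frac{231574}{-54} - \frac{263078}{-643} = 231574 \left(- \frac{1}{54}\right) - - \frac{263078}{643} = - \frac{115787}{27} + \frac{263078}{643} = - \frac{67347935}{17361}$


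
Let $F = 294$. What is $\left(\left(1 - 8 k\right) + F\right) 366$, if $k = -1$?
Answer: $110898$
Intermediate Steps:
$\left(\left(1 - 8 k\right) + F\right) 366 = \left(\left(1 - -8\right) + 294\right) 366 = \left(\left(1 + 8\right) + 294\right) 366 = \left(9 + 294\right) 366 = 303 \cdot 366 = 110898$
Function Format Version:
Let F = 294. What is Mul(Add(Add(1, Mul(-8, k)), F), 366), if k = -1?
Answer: 110898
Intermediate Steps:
Mul(Add(Add(1, Mul(-8, k)), F), 366) = Mul(Add(Add(1, Mul(-8, -1)), 294), 366) = Mul(Add(Add(1, 8), 294), 366) = Mul(Add(9, 294), 366) = Mul(303, 366) = 110898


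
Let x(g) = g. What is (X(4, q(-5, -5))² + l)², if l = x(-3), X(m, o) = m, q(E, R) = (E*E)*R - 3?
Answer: 169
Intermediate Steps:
q(E, R) = -3 + R*E² (q(E, R) = E²*R - 3 = R*E² - 3 = -3 + R*E²)
l = -3
(X(4, q(-5, -5))² + l)² = (4² - 3)² = (16 - 3)² = 13² = 169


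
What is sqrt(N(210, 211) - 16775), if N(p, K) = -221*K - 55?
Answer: I*sqrt(63461) ≈ 251.91*I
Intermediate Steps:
N(p, K) = -55 - 221*K
sqrt(N(210, 211) - 16775) = sqrt((-55 - 221*211) - 16775) = sqrt((-55 - 46631) - 16775) = sqrt(-46686 - 16775) = sqrt(-63461) = I*sqrt(63461)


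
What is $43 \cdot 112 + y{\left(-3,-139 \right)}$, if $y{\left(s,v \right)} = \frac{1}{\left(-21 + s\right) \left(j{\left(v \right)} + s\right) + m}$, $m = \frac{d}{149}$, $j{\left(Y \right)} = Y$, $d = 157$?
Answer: $\frac{2446282533}{507949} \approx 4816.0$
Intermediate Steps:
$m = \frac{157}{149} \approx 1.0537$
$y{\left(s,v \right)} = \frac{1}{\frac{157}{149} + \left(-21 + s\right) \left(s + v\right)}$ ($y{\left(s,v \right)} = \frac{1}{\left(-21 + s\right) \left(v + s\right) + \frac{157}{149}} = \frac{1}{\left(-21 + s\right) \left(s + v\right) + \frac{157}{149}} = \frac{1}{\frac{157}{149} + \left(-21 + s\right) \left(s + v\right)}$)
$43 \cdot 112 + y{\left(-3,-139 \right)} = 43 \cdot 112 + \frac{149}{157 - -9387 - -434931 + 149 \left(-3\right)^{2} + 149 \left(-3\right) \left(-139\right)} = 4816 + \frac{149}{157 + 9387 + 434931 + 149 \cdot 9 + 62133} = 4816 + \frac{149}{157 + 9387 + 434931 + 1341 + 62133} = 4816 + \frac{149}{507949} = \frac{2446282533}{507949}$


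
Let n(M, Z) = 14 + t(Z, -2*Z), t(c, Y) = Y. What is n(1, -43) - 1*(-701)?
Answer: 801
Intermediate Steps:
n(M, Z) = 14 - 2*Z
n(1, -43) - 1*(-701) = (14 - 2*(-43)) - 1*(-701) = (14 + 86) + 701 = 100 + 701 = 801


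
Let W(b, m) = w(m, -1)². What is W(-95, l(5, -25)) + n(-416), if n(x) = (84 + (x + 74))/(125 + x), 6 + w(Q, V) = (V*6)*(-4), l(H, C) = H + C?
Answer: 31514/97 ≈ 324.89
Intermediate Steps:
l(H, C) = C + H
w(Q, V) = -6 - 24*V (w(Q, V) = -6 + (V*6)*(-4) = -6 + (6*V)*(-4) = -6 - 24*V)
n(x) = (158 + x)/(125 + x) (n(x) = (84 + (74 + x))/(125 + x) = (158 + x)/(125 + x))
W(b, m) = 324 (W(b, m) = (-6 - 24*(-1))² = (-6 + 24)² = 18² = 324)
W(-95, l(5, -25)) + n(-416) = 324 + (158 - 416)/(125 - 416) = 324 - 258/(-291) = 324 - 1/291*(-258) = 324 + 86/97 = 31514/97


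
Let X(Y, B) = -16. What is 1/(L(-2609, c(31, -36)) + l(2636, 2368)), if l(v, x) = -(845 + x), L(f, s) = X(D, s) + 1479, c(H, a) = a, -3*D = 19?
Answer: -1/1750 ≈ -0.00057143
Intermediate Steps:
D = -19/3 (D = -⅓*19 = -19/3 ≈ -6.3333)
L(f, s) = 1463 (L(f, s) = -16 + 1479 = 1463)
l(v, x) = -845 - x
1/(L(-2609, c(31, -36)) + l(2636, 2368)) = 1/(1463 + (-845 - 1*2368)) = 1/(1463 + (-845 - 2368)) = 1/(1463 - 3213) = 1/(-1750) = -1/1750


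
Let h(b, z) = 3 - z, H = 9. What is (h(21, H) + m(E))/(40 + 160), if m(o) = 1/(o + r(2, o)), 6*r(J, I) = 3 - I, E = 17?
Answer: -261/8800 ≈ -0.029659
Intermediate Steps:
r(J, I) = ½ - I/6 (r(J, I) = (3 - I)/6 = ½ - I/6)
m(o) = 1/(½ + 5*o/6) (m(o) = 1/(o + (½ - o/6)) = 1/(½ + 5*o/6))
(h(21, H) + m(E))/(40 + 160) = ((3 - 1*9) + 6/(3 + 5*17))/(40 + 160) = ((3 - 9) + 6/(3 + 85))/200 = (-6 + 6/88)*(1/200) = (-6 + 6*(1/88))*(1/200) = (-6 + 3/44)*(1/200) = -261/44*1/200 = -261/8800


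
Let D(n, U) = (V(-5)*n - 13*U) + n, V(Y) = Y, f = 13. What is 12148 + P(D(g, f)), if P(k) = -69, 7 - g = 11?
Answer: 12079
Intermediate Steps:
g = -4 (g = 7 - 1*11 = 7 - 11 = -4)
D(n, U) = -13*U - 4*n (D(n, U) = (-5*n - 13*U) + n = (-13*U - 5*n) + n = -13*U - 4*n)
12148 + P(D(g, f)) = 12148 - 69 = 12079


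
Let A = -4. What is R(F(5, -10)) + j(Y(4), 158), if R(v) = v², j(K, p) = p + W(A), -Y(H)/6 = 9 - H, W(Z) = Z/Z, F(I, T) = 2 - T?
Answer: 303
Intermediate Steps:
W(Z) = 1
Y(H) = -54 + 6*H (Y(H) = -6*(9 - H) = -54 + 6*H)
j(K, p) = 1 + p (j(K, p) = p + 1 = 1 + p)
R(F(5, -10)) + j(Y(4), 158) = (2 - 1*(-10))² + (1 + 158) = (2 + 10)² + 159 = 12² + 159 = 144 + 159 = 303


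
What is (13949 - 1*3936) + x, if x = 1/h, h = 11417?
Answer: 114318422/11417 ≈ 10013.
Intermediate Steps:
x = 1/11417 ≈ 8.7589e-5
(13949 - 1*3936) + x = (13949 - 1*3936) + 1/11417 = (13949 - 3936) + 1/11417 = 10013 + 1/11417 = 114318422/11417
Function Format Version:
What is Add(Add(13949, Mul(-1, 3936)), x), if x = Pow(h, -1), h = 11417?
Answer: Rational(114318422, 11417) ≈ 10013.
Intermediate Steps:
x = Rational(1, 11417) (x = Pow(11417, -1) = Rational(1, 11417) ≈ 8.7589e-5)
Add(Add(13949, Mul(-1, 3936)), x) = Add(Add(13949, Mul(-1, 3936)), Rational(1, 11417)) = Add(Add(13949, -3936), Rational(1, 11417)) = Add(10013, Rational(1, 11417)) = Rational(114318422, 11417)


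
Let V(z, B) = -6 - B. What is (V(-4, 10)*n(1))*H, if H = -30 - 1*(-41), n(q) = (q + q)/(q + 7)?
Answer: -44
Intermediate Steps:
n(q) = 2*q/(7 + q) (n(q) = (2*q)/(7 + q) = 2*q/(7 + q))
H = 11 (H = -30 + 41 = 11)
(V(-4, 10)*n(1))*H = ((-6 - 1*10)*(2*1/(7 + 1)))*11 = ((-6 - 10)*(2*1/8))*11 = -32/8*11 = -16*¼*11 = -4*11 = -44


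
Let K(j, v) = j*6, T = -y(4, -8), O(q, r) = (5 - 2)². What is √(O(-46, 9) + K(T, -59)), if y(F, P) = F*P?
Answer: √201 ≈ 14.177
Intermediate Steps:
O(q, r) = 9 (O(q, r) = 3² = 9)
T = 32 (T = -4*(-8) = -1*(-32) = 32)
K(j, v) = 6*j
√(O(-46, 9) + K(T, -59)) = √(9 + 6*32) = √(9 + 192) = √201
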